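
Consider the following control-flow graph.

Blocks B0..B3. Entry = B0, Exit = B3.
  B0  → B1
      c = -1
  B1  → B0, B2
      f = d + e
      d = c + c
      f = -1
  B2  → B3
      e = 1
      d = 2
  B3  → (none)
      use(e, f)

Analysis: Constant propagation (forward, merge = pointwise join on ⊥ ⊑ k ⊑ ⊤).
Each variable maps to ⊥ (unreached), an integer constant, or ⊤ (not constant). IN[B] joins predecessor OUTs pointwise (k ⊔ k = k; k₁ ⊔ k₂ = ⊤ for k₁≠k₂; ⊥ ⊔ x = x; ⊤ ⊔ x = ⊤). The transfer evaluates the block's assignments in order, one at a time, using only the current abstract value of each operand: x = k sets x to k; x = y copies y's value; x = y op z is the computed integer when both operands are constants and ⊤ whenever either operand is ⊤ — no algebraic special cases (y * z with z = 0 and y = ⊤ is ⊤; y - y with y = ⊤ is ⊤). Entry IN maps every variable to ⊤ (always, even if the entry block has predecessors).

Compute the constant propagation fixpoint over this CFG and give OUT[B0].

Converged values:
  B0: | IN=(all ⊤) | OUT={c:-1; rest ⊤}
  B1: | IN={c:-1; rest ⊤} | OUT={c:-1, d:-2, f:-1; rest ⊤}
  B2: | IN={c:-1, d:-2, f:-1; rest ⊤} | OUT={c:-1, d:2, e:1, f:-1; rest ⊤}
  B3: | IN={c:-1, d:2, e:1, f:-1; rest ⊤} | OUT={c:-1, d:2, e:1, f:-1; rest ⊤}

Merge at B0 (entry node, so the boundary value (all ⊤) is joined with the incoming edge(s)): IN[B0] = (all ⊤) ⊔ OUT[B1] = {a: ⊤, b: ⊤, c: ⊤, d: ⊤, e: ⊤, f: ⊤}
Applying B0's transfer function to that IN value gives OUT[B0] (row B0 above).

Answer: {a: ⊤, b: ⊤, c: -1, d: ⊤, e: ⊤, f: ⊤}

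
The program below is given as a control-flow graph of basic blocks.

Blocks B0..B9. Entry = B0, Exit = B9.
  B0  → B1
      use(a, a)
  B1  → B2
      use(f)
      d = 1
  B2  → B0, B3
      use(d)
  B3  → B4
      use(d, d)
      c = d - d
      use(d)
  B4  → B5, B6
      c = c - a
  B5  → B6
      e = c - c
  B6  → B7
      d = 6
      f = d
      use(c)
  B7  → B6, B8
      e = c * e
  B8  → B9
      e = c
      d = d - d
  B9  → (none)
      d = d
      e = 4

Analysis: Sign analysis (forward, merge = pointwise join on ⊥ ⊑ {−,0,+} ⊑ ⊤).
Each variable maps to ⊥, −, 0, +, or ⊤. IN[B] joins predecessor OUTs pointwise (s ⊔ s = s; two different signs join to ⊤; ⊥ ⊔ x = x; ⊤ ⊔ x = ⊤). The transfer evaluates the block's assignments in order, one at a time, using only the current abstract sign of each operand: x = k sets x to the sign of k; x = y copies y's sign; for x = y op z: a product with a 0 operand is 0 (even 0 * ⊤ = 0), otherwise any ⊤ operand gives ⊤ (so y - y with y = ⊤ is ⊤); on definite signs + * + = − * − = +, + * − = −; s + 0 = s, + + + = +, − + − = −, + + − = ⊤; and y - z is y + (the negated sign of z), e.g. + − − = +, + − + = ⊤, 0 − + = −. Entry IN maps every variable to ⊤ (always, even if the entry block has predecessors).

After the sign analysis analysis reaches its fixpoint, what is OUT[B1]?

Fixpoint table:
  B0:  IN=(all ⊤)  OUT=(all ⊤)
  B1:  IN=(all ⊤)  OUT={d:+; rest ⊤}
  B2:  IN={d:+; rest ⊤}  OUT={d:+; rest ⊤}
  B3:  IN={d:+; rest ⊤}  OUT={d:+; rest ⊤}
  B4:  IN={d:+; rest ⊤}  OUT={d:+; rest ⊤}
  B5:  IN={d:+; rest ⊤}  OUT={d:+; rest ⊤}
  B6:  IN={d:+; rest ⊤}  OUT={d:+, f:+; rest ⊤}
  B7:  IN={d:+, f:+; rest ⊤}  OUT={d:+, f:+; rest ⊤}
  B8:  IN={d:+, f:+; rest ⊤}  OUT={f:+; rest ⊤}
  B9:  IN={f:+; rest ⊤}  OUT={e:+, f:+; rest ⊤}

Merge at B1: IN[B1] = OUT[B0] = {a: ⊤, b: ⊤, c: ⊤, d: ⊤, e: ⊤, f: ⊤}
Applying B1's transfer function to that IN value gives OUT[B1] (row B1 above).

Answer: {a: ⊤, b: ⊤, c: ⊤, d: +, e: ⊤, f: ⊤}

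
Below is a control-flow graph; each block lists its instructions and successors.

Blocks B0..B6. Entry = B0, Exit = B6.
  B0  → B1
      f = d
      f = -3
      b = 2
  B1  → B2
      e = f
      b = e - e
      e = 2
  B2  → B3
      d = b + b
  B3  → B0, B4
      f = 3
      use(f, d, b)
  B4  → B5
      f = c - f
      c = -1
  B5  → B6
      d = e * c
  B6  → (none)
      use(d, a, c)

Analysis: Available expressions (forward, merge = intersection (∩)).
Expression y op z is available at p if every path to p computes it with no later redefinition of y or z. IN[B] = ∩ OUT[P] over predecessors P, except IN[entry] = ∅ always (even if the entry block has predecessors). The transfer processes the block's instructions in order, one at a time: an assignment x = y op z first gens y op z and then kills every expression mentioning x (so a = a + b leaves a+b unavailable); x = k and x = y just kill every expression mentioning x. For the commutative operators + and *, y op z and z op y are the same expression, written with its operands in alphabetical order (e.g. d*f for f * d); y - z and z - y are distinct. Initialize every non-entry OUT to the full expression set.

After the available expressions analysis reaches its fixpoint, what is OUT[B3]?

Converged values:
  B0:  IN={}  OUT={}
  B1:  IN={}  OUT={}
  B2:  IN={}  OUT={b+b}
  B3:  IN={b+b}  OUT={b+b}
  B4:  IN={b+b}  OUT={b+b}
  B5:  IN={b+b}  OUT={b+b, c*e}
  B6:  IN={b+b, c*e}  OUT={b+b, c*e}

Merge at B3: IN[B3] = OUT[B2] = {b+b}
Applying B3's transfer function to that IN value gives OUT[B3] (row B3 above).

Answer: {b+b}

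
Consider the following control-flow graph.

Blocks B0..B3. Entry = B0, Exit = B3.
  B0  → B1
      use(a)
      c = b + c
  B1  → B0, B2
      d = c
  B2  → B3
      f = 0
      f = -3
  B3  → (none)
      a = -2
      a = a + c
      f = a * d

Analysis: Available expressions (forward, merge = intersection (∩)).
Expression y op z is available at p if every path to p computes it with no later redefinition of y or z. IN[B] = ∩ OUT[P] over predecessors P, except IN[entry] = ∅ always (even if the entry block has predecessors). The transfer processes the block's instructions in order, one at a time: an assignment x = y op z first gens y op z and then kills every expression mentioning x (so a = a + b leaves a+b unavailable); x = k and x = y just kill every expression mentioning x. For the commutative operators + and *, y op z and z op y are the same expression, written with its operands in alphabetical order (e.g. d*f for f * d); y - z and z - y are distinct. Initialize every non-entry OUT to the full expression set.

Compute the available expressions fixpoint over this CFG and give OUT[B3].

Converged values:
  B0:   IN={}   OUT={}
  B1:   IN={}   OUT={}
  B2:   IN={}   OUT={}
  B3:   IN={}   OUT={a*d}

Merge at B3: IN[B3] = OUT[B2] = {}
Applying B3's transfer function to that IN value gives OUT[B3] (row B3 above).

Answer: {a*d}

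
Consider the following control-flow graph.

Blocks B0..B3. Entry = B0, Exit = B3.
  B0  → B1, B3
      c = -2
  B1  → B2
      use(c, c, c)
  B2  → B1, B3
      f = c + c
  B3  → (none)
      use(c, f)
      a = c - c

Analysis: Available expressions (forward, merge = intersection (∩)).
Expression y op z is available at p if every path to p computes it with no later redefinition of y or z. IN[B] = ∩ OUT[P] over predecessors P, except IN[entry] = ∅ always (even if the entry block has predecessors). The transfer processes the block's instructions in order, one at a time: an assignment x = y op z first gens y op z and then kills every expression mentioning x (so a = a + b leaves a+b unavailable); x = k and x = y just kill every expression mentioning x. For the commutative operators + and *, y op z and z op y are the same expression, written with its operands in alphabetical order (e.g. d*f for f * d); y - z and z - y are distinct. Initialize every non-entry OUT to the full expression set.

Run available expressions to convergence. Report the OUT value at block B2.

Fixpoint table:
  B0:   IN={}   OUT={}
  B1:   IN={}   OUT={}
  B2:   IN={}   OUT={c+c}
  B3:   IN={}   OUT={c-c}

Merge at B2: IN[B2] = OUT[B1] = {}
Applying B2's transfer function to that IN value gives OUT[B2] (row B2 above).

Answer: {c+c}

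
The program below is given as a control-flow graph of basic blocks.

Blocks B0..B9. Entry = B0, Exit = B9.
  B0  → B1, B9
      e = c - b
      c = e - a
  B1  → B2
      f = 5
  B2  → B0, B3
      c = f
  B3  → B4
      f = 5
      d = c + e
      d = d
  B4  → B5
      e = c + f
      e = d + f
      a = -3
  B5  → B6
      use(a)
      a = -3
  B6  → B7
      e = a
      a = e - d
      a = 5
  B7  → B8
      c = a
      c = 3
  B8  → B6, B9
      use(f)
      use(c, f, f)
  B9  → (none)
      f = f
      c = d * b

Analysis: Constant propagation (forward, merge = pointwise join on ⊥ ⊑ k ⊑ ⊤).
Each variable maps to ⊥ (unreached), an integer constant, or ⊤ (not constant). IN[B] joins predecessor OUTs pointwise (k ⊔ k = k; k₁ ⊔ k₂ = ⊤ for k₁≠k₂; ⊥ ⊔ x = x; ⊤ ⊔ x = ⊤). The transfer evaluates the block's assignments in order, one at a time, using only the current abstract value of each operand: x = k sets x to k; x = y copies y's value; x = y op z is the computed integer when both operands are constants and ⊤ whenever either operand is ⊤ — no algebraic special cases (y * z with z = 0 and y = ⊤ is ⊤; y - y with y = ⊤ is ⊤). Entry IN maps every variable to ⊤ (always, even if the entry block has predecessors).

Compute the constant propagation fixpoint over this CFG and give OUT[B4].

Converged values:
  B0:  IN=(all ⊤)  OUT=(all ⊤)
  B1:  IN=(all ⊤)  OUT={f:5; rest ⊤}
  B2:  IN={f:5; rest ⊤}  OUT={c:5, f:5; rest ⊤}
  B3:  IN={c:5, f:5; rest ⊤}  OUT={c:5, f:5; rest ⊤}
  B4:  IN={c:5, f:5; rest ⊤}  OUT={a:-3, c:5, f:5; rest ⊤}
  B5:  IN={a:-3, c:5, f:5; rest ⊤}  OUT={a:-3, c:5, f:5; rest ⊤}
  B6:  IN={f:5; rest ⊤}  OUT={a:5, f:5; rest ⊤}
  B7:  IN={a:5, f:5; rest ⊤}  OUT={a:5, c:3, f:5; rest ⊤}
  B8:  IN={a:5, c:3, f:5; rest ⊤}  OUT={a:5, c:3, f:5; rest ⊤}
  B9:  IN=(all ⊤)  OUT=(all ⊤)

Merge at B4: IN[B4] = OUT[B3] = {a: ⊤, b: ⊤, c: 5, d: ⊤, e: ⊤, f: 5}
Applying B4's transfer function to that IN value gives OUT[B4] (row B4 above).

Answer: {a: -3, b: ⊤, c: 5, d: ⊤, e: ⊤, f: 5}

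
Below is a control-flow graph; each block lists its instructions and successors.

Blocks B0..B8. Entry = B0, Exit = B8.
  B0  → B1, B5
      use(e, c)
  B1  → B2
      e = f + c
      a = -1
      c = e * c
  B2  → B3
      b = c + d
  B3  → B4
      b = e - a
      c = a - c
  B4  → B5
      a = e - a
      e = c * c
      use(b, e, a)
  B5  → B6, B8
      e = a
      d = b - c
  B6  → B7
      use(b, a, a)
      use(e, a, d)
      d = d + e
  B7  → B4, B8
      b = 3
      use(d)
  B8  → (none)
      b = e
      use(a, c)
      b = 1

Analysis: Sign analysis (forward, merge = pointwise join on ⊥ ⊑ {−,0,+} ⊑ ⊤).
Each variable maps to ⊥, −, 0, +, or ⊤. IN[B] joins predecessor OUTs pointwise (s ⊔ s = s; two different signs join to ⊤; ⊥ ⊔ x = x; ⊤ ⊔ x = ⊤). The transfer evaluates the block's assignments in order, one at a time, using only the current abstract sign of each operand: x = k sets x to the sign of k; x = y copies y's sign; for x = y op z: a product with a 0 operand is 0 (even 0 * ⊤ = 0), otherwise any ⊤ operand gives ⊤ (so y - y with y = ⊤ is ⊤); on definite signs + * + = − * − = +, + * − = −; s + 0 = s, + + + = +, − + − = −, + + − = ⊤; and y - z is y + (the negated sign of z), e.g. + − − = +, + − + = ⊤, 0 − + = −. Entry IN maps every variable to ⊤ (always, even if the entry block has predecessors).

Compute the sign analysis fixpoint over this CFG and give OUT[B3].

Fixpoint table:
  B0:  IN=(all ⊤)  OUT=(all ⊤)
  B1:  IN=(all ⊤)  OUT={a:-; rest ⊤}
  B2:  IN={a:-; rest ⊤}  OUT={a:-; rest ⊤}
  B3:  IN={a:-; rest ⊤}  OUT={a:-; rest ⊤}
  B4:  IN=(all ⊤)  OUT=(all ⊤)
  B5:  IN=(all ⊤)  OUT=(all ⊤)
  B6:  IN=(all ⊤)  OUT=(all ⊤)
  B7:  IN=(all ⊤)  OUT={b:+; rest ⊤}
  B8:  IN=(all ⊤)  OUT={b:+; rest ⊤}

Merge at B3: IN[B3] = OUT[B2] = {a: -, b: ⊤, c: ⊤, d: ⊤, e: ⊤, f: ⊤}
Applying B3's transfer function to that IN value gives OUT[B3] (row B3 above).

Answer: {a: -, b: ⊤, c: ⊤, d: ⊤, e: ⊤, f: ⊤}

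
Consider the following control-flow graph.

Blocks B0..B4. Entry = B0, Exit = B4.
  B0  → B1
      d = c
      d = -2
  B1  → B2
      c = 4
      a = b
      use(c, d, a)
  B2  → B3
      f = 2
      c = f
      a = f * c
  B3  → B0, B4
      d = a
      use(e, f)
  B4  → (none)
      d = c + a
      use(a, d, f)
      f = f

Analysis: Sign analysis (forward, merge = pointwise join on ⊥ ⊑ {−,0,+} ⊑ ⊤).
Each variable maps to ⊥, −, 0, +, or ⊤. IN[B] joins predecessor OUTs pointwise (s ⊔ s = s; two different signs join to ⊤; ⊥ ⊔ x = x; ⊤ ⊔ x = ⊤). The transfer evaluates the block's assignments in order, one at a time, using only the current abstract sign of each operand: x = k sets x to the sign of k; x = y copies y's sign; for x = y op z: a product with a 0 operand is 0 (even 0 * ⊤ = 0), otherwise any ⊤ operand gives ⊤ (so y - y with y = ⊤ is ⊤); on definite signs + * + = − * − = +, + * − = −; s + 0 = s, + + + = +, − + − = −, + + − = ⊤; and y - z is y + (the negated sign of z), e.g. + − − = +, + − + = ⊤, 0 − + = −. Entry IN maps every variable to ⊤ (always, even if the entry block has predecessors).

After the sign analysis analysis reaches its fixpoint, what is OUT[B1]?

Answer: {a: ⊤, b: ⊤, c: +, d: -, e: ⊤, f: ⊤}

Working:
Per-block solution:
  B0:  IN=(all ⊤)  OUT={d:-; rest ⊤}
  B1:  IN={d:-; rest ⊤}  OUT={c:+, d:-; rest ⊤}
  B2:  IN={c:+, d:-; rest ⊤}  OUT={a:+, c:+, d:-, f:+; rest ⊤}
  B3:  IN={a:+, c:+, d:-, f:+; rest ⊤}  OUT={a:+, c:+, d:+, f:+; rest ⊤}
  B4:  IN={a:+, c:+, d:+, f:+; rest ⊤}  OUT={a:+, c:+, d:+, f:+; rest ⊤}

Merge at B1: IN[B1] = OUT[B0] = {a: ⊤, b: ⊤, c: ⊤, d: -, e: ⊤, f: ⊤}
Applying B1's transfer function to that IN value gives OUT[B1] (row B1 above).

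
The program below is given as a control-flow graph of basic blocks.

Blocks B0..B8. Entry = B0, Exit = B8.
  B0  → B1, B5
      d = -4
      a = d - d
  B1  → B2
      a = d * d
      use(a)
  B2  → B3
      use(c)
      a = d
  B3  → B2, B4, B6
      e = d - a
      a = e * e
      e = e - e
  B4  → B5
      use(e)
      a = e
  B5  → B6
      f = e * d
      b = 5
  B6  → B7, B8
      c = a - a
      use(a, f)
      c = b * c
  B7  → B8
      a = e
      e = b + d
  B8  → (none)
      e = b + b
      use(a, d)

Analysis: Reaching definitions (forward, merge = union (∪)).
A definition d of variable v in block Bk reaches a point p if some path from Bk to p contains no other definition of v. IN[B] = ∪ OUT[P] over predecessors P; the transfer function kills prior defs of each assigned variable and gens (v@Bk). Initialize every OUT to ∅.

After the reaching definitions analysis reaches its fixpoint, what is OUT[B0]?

Answer: {a@B0, d@B0}

Derivation:
Per-block solution:
  B0:   IN={}   OUT={a@B0, d@B0}
  B1:   IN={a@B0, d@B0}   OUT={a@B1, d@B0}
  B2:   IN={a@B1, a@B3, d@B0, e@B3}   OUT={a@B2, d@B0, e@B3}
  B3:   IN={a@B2, d@B0, e@B3}   OUT={a@B3, d@B0, e@B3}
  B4:   IN={a@B3, d@B0, e@B3}   OUT={a@B4, d@B0, e@B3}
  B5:   IN={a@B0, a@B4, d@B0, e@B3}   OUT={a@B0, a@B4, b@B5, d@B0, e@B3, f@B5}
  B6:   IN={a@B0, a@B3, a@B4, b@B5, d@B0, e@B3, f@B5}   OUT={a@B0, a@B3, a@B4, b@B5, c@B6, d@B0, e@B3, f@B5}
  B7:   IN={a@B0, a@B3, a@B4, b@B5, c@B6, d@B0, e@B3, f@B5}   OUT={a@B7, b@B5, c@B6, d@B0, e@B7, f@B5}
  B8:   IN={a@B0, a@B3, a@B4, a@B7, b@B5, c@B6, d@B0, e@B3, e@B7, f@B5}   OUT={a@B0, a@B3, a@B4, a@B7, b@B5, c@B6, d@B0, e@B8, f@B5}

B0 is the boundary node: IN[B0] = {}
Applying B0's transfer function to that IN value gives OUT[B0] (row B0 above).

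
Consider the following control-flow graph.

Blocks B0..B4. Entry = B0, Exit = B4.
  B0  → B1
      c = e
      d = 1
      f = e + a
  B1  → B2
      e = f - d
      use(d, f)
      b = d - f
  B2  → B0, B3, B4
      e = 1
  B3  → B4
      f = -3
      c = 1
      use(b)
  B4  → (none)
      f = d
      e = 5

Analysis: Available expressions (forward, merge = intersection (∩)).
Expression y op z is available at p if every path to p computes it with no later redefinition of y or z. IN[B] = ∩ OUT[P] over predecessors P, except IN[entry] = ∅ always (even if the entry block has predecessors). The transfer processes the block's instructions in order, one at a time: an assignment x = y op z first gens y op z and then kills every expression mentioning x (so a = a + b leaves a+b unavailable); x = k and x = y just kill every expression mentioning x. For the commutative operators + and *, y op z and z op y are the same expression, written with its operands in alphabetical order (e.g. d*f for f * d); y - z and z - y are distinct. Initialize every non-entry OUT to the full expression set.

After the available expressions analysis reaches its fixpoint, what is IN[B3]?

Answer: {d-f, f-d}

Derivation:
Per-block solution:
  B0:  IN={}  OUT={a+e}
  B1:  IN={a+e}  OUT={d-f, f-d}
  B2:  IN={d-f, f-d}  OUT={d-f, f-d}
  B3:  IN={d-f, f-d}  OUT={}
  B4:  IN={}  OUT={}

Merge at B3: IN[B3] = OUT[B2] = {d-f, f-d}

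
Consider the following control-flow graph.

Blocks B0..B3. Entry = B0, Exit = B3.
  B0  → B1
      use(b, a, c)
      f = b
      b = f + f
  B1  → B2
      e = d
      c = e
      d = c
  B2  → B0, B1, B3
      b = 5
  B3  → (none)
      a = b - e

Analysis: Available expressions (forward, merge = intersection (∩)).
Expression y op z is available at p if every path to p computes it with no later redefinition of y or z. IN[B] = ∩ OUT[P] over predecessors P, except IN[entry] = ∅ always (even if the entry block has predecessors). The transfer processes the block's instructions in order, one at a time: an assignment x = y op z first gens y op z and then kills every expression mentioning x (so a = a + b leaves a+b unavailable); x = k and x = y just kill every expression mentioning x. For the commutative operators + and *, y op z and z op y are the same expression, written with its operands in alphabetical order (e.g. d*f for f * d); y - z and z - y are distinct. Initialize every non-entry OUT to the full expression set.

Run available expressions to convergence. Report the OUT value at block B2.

Answer: {f+f}

Working:
Converged values:
  B0: | IN={} | OUT={f+f}
  B1: | IN={f+f} | OUT={f+f}
  B2: | IN={f+f} | OUT={f+f}
  B3: | IN={f+f} | OUT={b-e, f+f}

Merge at B2: IN[B2] = OUT[B1] = {f+f}
Applying B2's transfer function to that IN value gives OUT[B2] (row B2 above).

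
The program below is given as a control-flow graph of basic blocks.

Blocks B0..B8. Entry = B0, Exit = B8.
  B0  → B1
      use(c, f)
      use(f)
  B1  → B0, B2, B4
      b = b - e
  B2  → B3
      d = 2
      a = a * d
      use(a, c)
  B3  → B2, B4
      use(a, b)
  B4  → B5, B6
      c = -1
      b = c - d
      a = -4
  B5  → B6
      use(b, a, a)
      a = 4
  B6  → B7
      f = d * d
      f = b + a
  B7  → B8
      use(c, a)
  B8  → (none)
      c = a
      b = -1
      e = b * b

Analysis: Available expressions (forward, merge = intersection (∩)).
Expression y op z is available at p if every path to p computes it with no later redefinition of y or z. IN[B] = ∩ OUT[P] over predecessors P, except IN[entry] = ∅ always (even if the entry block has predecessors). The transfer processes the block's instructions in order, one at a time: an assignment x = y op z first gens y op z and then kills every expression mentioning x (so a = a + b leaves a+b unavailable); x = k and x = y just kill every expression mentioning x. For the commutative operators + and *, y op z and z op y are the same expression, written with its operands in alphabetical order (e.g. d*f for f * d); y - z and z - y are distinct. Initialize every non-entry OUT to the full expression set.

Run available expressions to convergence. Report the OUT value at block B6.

Answer: {a+b, c-d, d*d}

Trace:
Per-block solution:
  B0:  IN={}  OUT={}
  B1:  IN={}  OUT={}
  B2:  IN={}  OUT={}
  B3:  IN={}  OUT={}
  B4:  IN={}  OUT={c-d}
  B5:  IN={c-d}  OUT={c-d}
  B6:  IN={c-d}  OUT={a+b, c-d, d*d}
  B7:  IN={a+b, c-d, d*d}  OUT={a+b, c-d, d*d}
  B8:  IN={a+b, c-d, d*d}  OUT={b*b, d*d}

Merge at B6: IN[B6] = OUT[B4] ∩ OUT[B5] = {c-d}
Applying B6's transfer function to that IN value gives OUT[B6] (row B6 above).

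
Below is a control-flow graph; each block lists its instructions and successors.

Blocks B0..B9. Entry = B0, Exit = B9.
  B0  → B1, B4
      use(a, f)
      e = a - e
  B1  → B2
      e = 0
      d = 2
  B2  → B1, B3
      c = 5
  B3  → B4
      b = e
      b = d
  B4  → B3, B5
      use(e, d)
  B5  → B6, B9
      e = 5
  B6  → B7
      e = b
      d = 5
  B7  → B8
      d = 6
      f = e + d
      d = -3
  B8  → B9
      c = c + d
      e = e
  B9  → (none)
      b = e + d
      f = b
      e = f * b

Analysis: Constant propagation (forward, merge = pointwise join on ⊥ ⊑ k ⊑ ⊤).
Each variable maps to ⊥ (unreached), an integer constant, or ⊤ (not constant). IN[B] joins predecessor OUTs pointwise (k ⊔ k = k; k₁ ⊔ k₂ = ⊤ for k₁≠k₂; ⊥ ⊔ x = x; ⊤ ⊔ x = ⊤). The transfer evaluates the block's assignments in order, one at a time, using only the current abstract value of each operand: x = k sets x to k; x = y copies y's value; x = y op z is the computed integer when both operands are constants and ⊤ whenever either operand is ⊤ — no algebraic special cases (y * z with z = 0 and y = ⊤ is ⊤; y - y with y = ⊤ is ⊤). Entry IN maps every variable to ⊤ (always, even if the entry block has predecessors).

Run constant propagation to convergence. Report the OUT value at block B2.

Answer: {a: ⊤, b: ⊤, c: 5, d: 2, e: 0, f: ⊤}

Working:
Fixpoint table:
  B0:  IN=(all ⊤)  OUT=(all ⊤)
  B1:  IN=(all ⊤)  OUT={d:2, e:0; rest ⊤}
  B2:  IN={d:2, e:0; rest ⊤}  OUT={c:5, d:2, e:0; rest ⊤}
  B3:  IN=(all ⊤)  OUT=(all ⊤)
  B4:  IN=(all ⊤)  OUT=(all ⊤)
  B5:  IN=(all ⊤)  OUT={e:5; rest ⊤}
  B6:  IN={e:5; rest ⊤}  OUT={d:5; rest ⊤}
  B7:  IN={d:5; rest ⊤}  OUT={d:-3; rest ⊤}
  B8:  IN={d:-3; rest ⊤}  OUT={d:-3; rest ⊤}
  B9:  IN=(all ⊤)  OUT=(all ⊤)

Merge at B2: IN[B2] = OUT[B1] = {a: ⊤, b: ⊤, c: ⊤, d: 2, e: 0, f: ⊤}
Applying B2's transfer function to that IN value gives OUT[B2] (row B2 above).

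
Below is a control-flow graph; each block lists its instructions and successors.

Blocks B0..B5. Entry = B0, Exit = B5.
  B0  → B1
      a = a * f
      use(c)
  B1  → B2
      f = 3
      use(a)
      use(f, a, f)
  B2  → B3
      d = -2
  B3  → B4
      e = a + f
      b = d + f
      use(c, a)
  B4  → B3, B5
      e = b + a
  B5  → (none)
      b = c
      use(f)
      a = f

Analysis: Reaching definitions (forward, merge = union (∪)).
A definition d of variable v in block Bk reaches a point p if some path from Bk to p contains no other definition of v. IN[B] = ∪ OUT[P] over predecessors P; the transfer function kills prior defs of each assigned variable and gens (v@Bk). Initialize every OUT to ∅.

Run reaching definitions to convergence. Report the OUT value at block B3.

Converged values:
  B0:   IN={}   OUT={a@B0}
  B1:   IN={a@B0}   OUT={a@B0, f@B1}
  B2:   IN={a@B0, f@B1}   OUT={a@B0, d@B2, f@B1}
  B3:   IN={a@B0, b@B3, d@B2, e@B4, f@B1}   OUT={a@B0, b@B3, d@B2, e@B3, f@B1}
  B4:   IN={a@B0, b@B3, d@B2, e@B3, f@B1}   OUT={a@B0, b@B3, d@B2, e@B4, f@B1}
  B5:   IN={a@B0, b@B3, d@B2, e@B4, f@B1}   OUT={a@B5, b@B5, d@B2, e@B4, f@B1}

Merge at B3: IN[B3] = OUT[B2] ⊔ OUT[B4] = {a@B0, b@B3, d@B2, e@B4, f@B1}
Applying B3's transfer function to that IN value gives OUT[B3] (row B3 above).

Answer: {a@B0, b@B3, d@B2, e@B3, f@B1}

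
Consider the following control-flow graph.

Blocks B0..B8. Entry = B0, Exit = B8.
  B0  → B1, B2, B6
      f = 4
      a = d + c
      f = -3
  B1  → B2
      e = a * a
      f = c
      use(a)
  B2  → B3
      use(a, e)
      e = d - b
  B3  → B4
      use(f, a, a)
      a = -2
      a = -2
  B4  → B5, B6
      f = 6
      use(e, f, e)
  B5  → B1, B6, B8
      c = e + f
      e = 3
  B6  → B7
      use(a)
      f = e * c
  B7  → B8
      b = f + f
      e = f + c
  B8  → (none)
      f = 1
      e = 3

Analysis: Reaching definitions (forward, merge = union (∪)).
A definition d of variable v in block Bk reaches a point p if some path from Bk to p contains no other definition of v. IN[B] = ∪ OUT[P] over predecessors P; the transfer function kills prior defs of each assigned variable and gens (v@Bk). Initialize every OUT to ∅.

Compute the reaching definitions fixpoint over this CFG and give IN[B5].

Answer: {a@B3, c@B5, e@B2, f@B4}

Derivation:
Converged values:
  B0:  IN={}  OUT={a@B0, f@B0}
  B1:  IN={a@B0, a@B3, c@B5, e@B5, f@B0, f@B4}  OUT={a@B0, a@B3, c@B5, e@B1, f@B1}
  B2:  IN={a@B0, a@B3, c@B5, e@B1, f@B0, f@B1}  OUT={a@B0, a@B3, c@B5, e@B2, f@B0, f@B1}
  B3:  IN={a@B0, a@B3, c@B5, e@B2, f@B0, f@B1}  OUT={a@B3, c@B5, e@B2, f@B0, f@B1}
  B4:  IN={a@B3, c@B5, e@B2, f@B0, f@B1}  OUT={a@B3, c@B5, e@B2, f@B4}
  B5:  IN={a@B3, c@B5, e@B2, f@B4}  OUT={a@B3, c@B5, e@B5, f@B4}
  B6:  IN={a@B0, a@B3, c@B5, e@B2, e@B5, f@B0, f@B4}  OUT={a@B0, a@B3, c@B5, e@B2, e@B5, f@B6}
  B7:  IN={a@B0, a@B3, c@B5, e@B2, e@B5, f@B6}  OUT={a@B0, a@B3, b@B7, c@B5, e@B7, f@B6}
  B8:  IN={a@B0, a@B3, b@B7, c@B5, e@B5, e@B7, f@B4, f@B6}  OUT={a@B0, a@B3, b@B7, c@B5, e@B8, f@B8}

Merge at B5: IN[B5] = OUT[B4] = {a@B3, c@B5, e@B2, f@B4}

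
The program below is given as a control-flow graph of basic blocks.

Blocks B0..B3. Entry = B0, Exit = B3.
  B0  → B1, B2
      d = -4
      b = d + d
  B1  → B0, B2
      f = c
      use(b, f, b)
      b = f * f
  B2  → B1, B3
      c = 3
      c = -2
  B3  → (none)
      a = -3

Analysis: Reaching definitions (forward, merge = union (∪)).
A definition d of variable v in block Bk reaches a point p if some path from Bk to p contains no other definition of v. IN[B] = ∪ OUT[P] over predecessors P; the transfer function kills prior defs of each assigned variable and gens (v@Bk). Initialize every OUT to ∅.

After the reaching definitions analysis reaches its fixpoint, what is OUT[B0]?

Answer: {b@B0, c@B2, d@B0, f@B1}

Working:
Converged values:
  B0:  IN={b@B1, c@B2, d@B0, f@B1}  OUT={b@B0, c@B2, d@B0, f@B1}
  B1:  IN={b@B0, b@B1, c@B2, d@B0, f@B1}  OUT={b@B1, c@B2, d@B0, f@B1}
  B2:  IN={b@B0, b@B1, c@B2, d@B0, f@B1}  OUT={b@B0, b@B1, c@B2, d@B0, f@B1}
  B3:  IN={b@B0, b@B1, c@B2, d@B0, f@B1}  OUT={a@B3, b@B0, b@B1, c@B2, d@B0, f@B1}

Merge at B0 (entry node, so the boundary value {} is joined with the incoming edge(s)): IN[B0] = {} ⊔ OUT[B1] = {b@B1, c@B2, d@B0, f@B1}
Applying B0's transfer function to that IN value gives OUT[B0] (row B0 above).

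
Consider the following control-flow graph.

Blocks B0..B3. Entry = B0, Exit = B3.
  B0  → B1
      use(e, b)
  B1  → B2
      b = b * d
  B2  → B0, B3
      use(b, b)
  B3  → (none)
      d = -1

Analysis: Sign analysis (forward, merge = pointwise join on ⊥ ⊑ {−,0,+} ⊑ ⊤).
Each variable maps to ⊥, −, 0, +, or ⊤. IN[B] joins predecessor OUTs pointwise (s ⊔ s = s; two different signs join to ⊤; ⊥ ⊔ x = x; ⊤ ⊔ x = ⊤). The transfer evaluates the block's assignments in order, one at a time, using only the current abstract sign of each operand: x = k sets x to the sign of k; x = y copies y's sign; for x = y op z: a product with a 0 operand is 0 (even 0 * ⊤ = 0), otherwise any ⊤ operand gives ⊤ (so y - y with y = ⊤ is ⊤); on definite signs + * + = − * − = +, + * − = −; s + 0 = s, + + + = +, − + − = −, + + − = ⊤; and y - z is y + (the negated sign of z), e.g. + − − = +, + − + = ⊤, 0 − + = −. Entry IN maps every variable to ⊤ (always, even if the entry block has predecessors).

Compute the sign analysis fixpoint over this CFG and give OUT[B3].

Answer: {a: ⊤, b: ⊤, c: ⊤, d: -, e: ⊤, f: ⊤}

Derivation:
Per-block solution:
  B0:  IN=(all ⊤)  OUT=(all ⊤)
  B1:  IN=(all ⊤)  OUT=(all ⊤)
  B2:  IN=(all ⊤)  OUT=(all ⊤)
  B3:  IN=(all ⊤)  OUT={d:-; rest ⊤}

Merge at B3: IN[B3] = OUT[B2] = {a: ⊤, b: ⊤, c: ⊤, d: ⊤, e: ⊤, f: ⊤}
Applying B3's transfer function to that IN value gives OUT[B3] (row B3 above).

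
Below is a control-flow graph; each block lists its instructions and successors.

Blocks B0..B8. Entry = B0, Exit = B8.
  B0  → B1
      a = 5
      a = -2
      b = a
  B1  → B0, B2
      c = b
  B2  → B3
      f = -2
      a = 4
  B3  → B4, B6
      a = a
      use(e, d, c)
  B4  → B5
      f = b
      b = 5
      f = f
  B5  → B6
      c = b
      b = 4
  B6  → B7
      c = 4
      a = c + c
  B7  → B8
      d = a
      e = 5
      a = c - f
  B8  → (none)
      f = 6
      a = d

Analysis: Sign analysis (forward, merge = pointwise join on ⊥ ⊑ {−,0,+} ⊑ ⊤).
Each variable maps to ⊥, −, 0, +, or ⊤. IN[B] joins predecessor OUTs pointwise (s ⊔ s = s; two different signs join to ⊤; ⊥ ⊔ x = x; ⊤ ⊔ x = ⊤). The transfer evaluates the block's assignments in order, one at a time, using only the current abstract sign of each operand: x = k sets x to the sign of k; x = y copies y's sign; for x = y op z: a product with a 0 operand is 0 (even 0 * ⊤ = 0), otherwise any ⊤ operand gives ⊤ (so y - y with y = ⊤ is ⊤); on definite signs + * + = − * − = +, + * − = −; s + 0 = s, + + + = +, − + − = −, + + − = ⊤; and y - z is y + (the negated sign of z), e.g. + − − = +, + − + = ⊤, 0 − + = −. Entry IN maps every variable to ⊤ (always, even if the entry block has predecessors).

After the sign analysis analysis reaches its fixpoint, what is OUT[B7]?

Answer: {a: +, b: ⊤, c: +, d: +, e: +, f: -}

Working:
Fixpoint table:
  B0:  IN=(all ⊤)  OUT={a:-, b:-; rest ⊤}
  B1:  IN={a:-, b:-; rest ⊤}  OUT={a:-, b:-, c:-; rest ⊤}
  B2:  IN={a:-, b:-, c:-; rest ⊤}  OUT={a:+, b:-, c:-, f:-; rest ⊤}
  B3:  IN={a:+, b:-, c:-, f:-; rest ⊤}  OUT={a:+, b:-, c:-, f:-; rest ⊤}
  B4:  IN={a:+, b:-, c:-, f:-; rest ⊤}  OUT={a:+, b:+, c:-, f:-; rest ⊤}
  B5:  IN={a:+, b:+, c:-, f:-; rest ⊤}  OUT={a:+, b:+, c:+, f:-; rest ⊤}
  B6:  IN={a:+, f:-; rest ⊤}  OUT={a:+, c:+, f:-; rest ⊤}
  B7:  IN={a:+, c:+, f:-; rest ⊤}  OUT={a:+, c:+, d:+, e:+, f:-; rest ⊤}
  B8:  IN={a:+, c:+, d:+, e:+, f:-; rest ⊤}  OUT={a:+, c:+, d:+, e:+, f:+; rest ⊤}

Merge at B7: IN[B7] = OUT[B6] = {a: +, b: ⊤, c: +, d: ⊤, e: ⊤, f: -}
Applying B7's transfer function to that IN value gives OUT[B7] (row B7 above).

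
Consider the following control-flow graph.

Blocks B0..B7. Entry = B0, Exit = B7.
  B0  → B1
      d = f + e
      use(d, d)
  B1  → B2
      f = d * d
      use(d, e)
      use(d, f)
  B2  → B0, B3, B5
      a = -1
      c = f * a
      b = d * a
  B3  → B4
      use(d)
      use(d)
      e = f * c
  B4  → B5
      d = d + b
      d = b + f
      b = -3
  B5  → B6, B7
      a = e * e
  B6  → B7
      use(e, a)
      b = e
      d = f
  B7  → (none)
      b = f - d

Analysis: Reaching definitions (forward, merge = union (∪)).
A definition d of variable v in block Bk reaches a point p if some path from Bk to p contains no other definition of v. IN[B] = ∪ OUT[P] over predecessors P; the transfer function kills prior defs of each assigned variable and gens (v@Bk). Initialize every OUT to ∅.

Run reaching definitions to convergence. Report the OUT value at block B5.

Answer: {a@B5, b@B2, b@B4, c@B2, d@B0, d@B4, e@B3, f@B1}

Derivation:
Per-block solution:
  B0:   IN={a@B2, b@B2, c@B2, d@B0, f@B1}   OUT={a@B2, b@B2, c@B2, d@B0, f@B1}
  B1:   IN={a@B2, b@B2, c@B2, d@B0, f@B1}   OUT={a@B2, b@B2, c@B2, d@B0, f@B1}
  B2:   IN={a@B2, b@B2, c@B2, d@B0, f@B1}   OUT={a@B2, b@B2, c@B2, d@B0, f@B1}
  B3:   IN={a@B2, b@B2, c@B2, d@B0, f@B1}   OUT={a@B2, b@B2, c@B2, d@B0, e@B3, f@B1}
  B4:   IN={a@B2, b@B2, c@B2, d@B0, e@B3, f@B1}   OUT={a@B2, b@B4, c@B2, d@B4, e@B3, f@B1}
  B5:   IN={a@B2, b@B2, b@B4, c@B2, d@B0, d@B4, e@B3, f@B1}   OUT={a@B5, b@B2, b@B4, c@B2, d@B0, d@B4, e@B3, f@B1}
  B6:   IN={a@B5, b@B2, b@B4, c@B2, d@B0, d@B4, e@B3, f@B1}   OUT={a@B5, b@B6, c@B2, d@B6, e@B3, f@B1}
  B7:   IN={a@B5, b@B2, b@B4, b@B6, c@B2, d@B0, d@B4, d@B6, e@B3, f@B1}   OUT={a@B5, b@B7, c@B2, d@B0, d@B4, d@B6, e@B3, f@B1}

Merge at B5: IN[B5] = OUT[B2] ⊔ OUT[B4] = {a@B2, b@B2, b@B4, c@B2, d@B0, d@B4, e@B3, f@B1}
Applying B5's transfer function to that IN value gives OUT[B5] (row B5 above).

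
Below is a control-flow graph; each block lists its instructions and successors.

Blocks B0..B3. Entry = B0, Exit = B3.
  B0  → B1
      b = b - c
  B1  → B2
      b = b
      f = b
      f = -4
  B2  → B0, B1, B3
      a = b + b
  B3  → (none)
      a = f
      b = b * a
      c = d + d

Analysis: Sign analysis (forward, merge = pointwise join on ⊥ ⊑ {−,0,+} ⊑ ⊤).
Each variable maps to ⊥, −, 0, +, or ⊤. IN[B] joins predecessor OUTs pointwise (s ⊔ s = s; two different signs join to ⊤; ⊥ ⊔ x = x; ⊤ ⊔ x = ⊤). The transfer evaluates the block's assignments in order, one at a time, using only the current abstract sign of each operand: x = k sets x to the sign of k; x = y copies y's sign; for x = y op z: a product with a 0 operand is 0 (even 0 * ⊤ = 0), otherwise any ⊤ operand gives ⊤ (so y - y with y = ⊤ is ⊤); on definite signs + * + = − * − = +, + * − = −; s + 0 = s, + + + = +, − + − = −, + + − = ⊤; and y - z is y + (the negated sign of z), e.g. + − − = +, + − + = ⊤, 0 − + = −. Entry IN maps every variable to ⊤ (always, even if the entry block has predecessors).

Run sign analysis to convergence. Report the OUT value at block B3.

Fixpoint table:
  B0: | IN=(all ⊤) | OUT=(all ⊤)
  B1: | IN=(all ⊤) | OUT={f:-; rest ⊤}
  B2: | IN={f:-; rest ⊤} | OUT={f:-; rest ⊤}
  B3: | IN={f:-; rest ⊤} | OUT={a:-, f:-; rest ⊤}

Merge at B3: IN[B3] = OUT[B2] = {a: ⊤, b: ⊤, c: ⊤, d: ⊤, e: ⊤, f: -}
Applying B3's transfer function to that IN value gives OUT[B3] (row B3 above).

Answer: {a: -, b: ⊤, c: ⊤, d: ⊤, e: ⊤, f: -}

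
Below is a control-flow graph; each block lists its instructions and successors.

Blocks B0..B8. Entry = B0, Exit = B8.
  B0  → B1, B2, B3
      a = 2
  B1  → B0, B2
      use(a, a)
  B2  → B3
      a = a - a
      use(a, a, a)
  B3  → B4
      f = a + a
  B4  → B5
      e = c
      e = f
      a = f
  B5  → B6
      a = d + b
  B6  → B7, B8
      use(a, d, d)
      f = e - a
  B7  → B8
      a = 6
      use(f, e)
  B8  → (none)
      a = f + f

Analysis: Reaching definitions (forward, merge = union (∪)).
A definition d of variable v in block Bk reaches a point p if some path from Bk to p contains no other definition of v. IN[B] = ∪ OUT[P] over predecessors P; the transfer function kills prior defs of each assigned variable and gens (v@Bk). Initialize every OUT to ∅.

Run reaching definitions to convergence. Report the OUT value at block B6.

Answer: {a@B5, e@B4, f@B6}

Trace:
Per-block solution:
  B0: | IN={a@B0} | OUT={a@B0}
  B1: | IN={a@B0} | OUT={a@B0}
  B2: | IN={a@B0} | OUT={a@B2}
  B3: | IN={a@B0, a@B2} | OUT={a@B0, a@B2, f@B3}
  B4: | IN={a@B0, a@B2, f@B3} | OUT={a@B4, e@B4, f@B3}
  B5: | IN={a@B4, e@B4, f@B3} | OUT={a@B5, e@B4, f@B3}
  B6: | IN={a@B5, e@B4, f@B3} | OUT={a@B5, e@B4, f@B6}
  B7: | IN={a@B5, e@B4, f@B6} | OUT={a@B7, e@B4, f@B6}
  B8: | IN={a@B5, a@B7, e@B4, f@B6} | OUT={a@B8, e@B4, f@B6}

Merge at B6: IN[B6] = OUT[B5] = {a@B5, e@B4, f@B3}
Applying B6's transfer function to that IN value gives OUT[B6] (row B6 above).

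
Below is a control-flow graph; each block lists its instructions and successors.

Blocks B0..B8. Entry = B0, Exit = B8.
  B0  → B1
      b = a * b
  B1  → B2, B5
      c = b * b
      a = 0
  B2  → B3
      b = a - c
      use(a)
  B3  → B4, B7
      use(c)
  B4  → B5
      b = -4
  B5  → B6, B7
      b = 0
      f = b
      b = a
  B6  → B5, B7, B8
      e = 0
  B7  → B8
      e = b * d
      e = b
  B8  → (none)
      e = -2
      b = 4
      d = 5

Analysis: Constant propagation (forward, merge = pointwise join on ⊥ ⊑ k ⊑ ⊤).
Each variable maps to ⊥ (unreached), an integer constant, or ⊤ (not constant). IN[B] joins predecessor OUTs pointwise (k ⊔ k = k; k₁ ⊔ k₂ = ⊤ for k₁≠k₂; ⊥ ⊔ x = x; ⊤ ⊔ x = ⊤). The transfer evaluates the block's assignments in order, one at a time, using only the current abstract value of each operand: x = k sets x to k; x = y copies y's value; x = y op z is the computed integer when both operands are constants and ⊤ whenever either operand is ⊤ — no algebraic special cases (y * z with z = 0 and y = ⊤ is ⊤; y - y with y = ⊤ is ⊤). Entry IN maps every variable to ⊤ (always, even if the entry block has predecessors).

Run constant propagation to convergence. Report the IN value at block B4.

Answer: {a: 0, b: ⊤, c: ⊤, d: ⊤, e: ⊤, f: ⊤}

Working:
Fixpoint table:
  B0:   IN=(all ⊤)   OUT=(all ⊤)
  B1:   IN=(all ⊤)   OUT={a:0; rest ⊤}
  B2:   IN={a:0; rest ⊤}   OUT={a:0; rest ⊤}
  B3:   IN={a:0; rest ⊤}   OUT={a:0; rest ⊤}
  B4:   IN={a:0; rest ⊤}   OUT={a:0, b:-4; rest ⊤}
  B5:   IN={a:0; rest ⊤}   OUT={a:0, b:0, f:0; rest ⊤}
  B6:   IN={a:0, b:0, f:0; rest ⊤}   OUT={a:0, b:0, e:0, f:0; rest ⊤}
  B7:   IN={a:0; rest ⊤}   OUT={a:0; rest ⊤}
  B8:   IN={a:0; rest ⊤}   OUT={a:0, b:4, d:5, e:-2; rest ⊤}

Merge at B4: IN[B4] = OUT[B3] = {a: 0, b: ⊤, c: ⊤, d: ⊤, e: ⊤, f: ⊤}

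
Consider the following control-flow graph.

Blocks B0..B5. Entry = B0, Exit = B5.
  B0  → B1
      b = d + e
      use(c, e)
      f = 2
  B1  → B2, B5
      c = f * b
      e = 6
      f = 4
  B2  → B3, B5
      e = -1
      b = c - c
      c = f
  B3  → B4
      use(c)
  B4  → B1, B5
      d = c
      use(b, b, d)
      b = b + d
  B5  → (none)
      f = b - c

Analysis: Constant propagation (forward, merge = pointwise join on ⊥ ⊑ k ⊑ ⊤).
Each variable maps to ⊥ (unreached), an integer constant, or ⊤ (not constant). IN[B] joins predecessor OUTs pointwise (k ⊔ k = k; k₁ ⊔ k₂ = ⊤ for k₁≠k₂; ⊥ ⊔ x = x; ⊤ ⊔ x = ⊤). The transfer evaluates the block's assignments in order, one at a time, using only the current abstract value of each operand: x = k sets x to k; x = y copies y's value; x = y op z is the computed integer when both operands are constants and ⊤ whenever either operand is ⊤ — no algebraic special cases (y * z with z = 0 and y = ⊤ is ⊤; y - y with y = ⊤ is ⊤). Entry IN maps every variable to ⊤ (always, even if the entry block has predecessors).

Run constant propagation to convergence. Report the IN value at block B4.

Answer: {a: ⊤, b: ⊤, c: 4, d: ⊤, e: -1, f: 4}

Derivation:
Fixpoint table:
  B0:   IN=(all ⊤)   OUT={f:2; rest ⊤}
  B1:   IN=(all ⊤)   OUT={e:6, f:4; rest ⊤}
  B2:   IN={e:6, f:4; rest ⊤}   OUT={c:4, e:-1, f:4; rest ⊤}
  B3:   IN={c:4, e:-1, f:4; rest ⊤}   OUT={c:4, e:-1, f:4; rest ⊤}
  B4:   IN={c:4, e:-1, f:4; rest ⊤}   OUT={c:4, d:4, e:-1, f:4; rest ⊤}
  B5:   IN={f:4; rest ⊤}   OUT=(all ⊤)

Merge at B4: IN[B4] = OUT[B3] = {a: ⊤, b: ⊤, c: 4, d: ⊤, e: -1, f: 4}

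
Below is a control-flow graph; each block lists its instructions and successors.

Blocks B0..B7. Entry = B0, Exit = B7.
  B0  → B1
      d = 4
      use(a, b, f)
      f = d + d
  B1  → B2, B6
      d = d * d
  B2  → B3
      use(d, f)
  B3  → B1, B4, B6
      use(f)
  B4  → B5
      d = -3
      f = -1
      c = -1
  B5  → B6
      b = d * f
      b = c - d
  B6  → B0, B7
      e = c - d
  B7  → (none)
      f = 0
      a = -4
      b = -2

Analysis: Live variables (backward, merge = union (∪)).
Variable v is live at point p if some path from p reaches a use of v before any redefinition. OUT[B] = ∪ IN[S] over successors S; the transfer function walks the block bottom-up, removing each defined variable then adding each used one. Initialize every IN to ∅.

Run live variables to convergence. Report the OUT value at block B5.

Converged values:
  B0: | IN={a, b, c, f} | OUT={a, b, c, d, f}
  B1: | IN={a, b, c, d, f} | OUT={a, b, c, d, f}
  B2: | IN={a, b, c, d, f} | OUT={a, b, c, d, f}
  B3: | IN={a, b, c, d, f} | OUT={a, b, c, d, f}
  B4: | IN={a} | OUT={a, c, d, f}
  B5: | IN={a, c, d, f} | OUT={a, b, c, d, f}
  B6: | IN={a, b, c, d, f} | OUT={a, b, c, f}
  B7: | IN={} | OUT={}

Merge at B5: OUT[B5] = IN[B6] = {a, b, c, d, f}

Answer: {a, b, c, d, f}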